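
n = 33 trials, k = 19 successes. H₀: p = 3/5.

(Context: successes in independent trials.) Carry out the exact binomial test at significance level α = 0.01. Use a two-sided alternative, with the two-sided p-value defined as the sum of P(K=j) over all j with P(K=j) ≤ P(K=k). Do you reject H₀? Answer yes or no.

reject H₀: no

Exact binomial: n=33, k=19, p₀=3/5=0.6000
P(X=j) = C(n,j)·p₀^j·(1−p₀)^(n−j); p = Σ P(X=j) over j with P(X=j) ≤ P(X=19)
p-value (two-sided) = 0.85937
At α=0.01: p ≥ α → fail to reject H₀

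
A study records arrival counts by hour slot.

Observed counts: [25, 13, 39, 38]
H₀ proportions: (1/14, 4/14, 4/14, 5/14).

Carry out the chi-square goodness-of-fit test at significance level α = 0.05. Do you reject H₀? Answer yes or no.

reject H₀: yes

n = 115; E_i = n·p_i = [8.21, 32.86, 32.86, 41.07]
χ² = (25−8.21)²/8.21 + (13−32.86)²/32.86 + (39−32.86)²/32.86 + (38−41.07)²/41.07 = 47.6800
df = 3
p-value (upper-tail) = 0.00000
At α=0.05: p < α → reject H₀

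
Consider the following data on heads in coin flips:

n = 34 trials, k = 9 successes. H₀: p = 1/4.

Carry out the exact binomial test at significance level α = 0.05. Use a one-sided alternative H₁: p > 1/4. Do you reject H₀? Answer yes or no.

reject H₀: no

Exact binomial: n=34, k=9, p₀=1/4=0.2500
P(X≥9) from Σ C(n,i)·p₀^i·(1−p₀)^(n−i)
p-value (one-sided, H₁ greater) = 0.48661
At α=0.05: p ≥ α → fail to reject H₀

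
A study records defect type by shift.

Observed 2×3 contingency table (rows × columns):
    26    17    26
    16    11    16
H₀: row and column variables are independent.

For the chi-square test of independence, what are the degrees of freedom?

degrees of freedom = 2

df = (r−1)(c−1) = (2−1)·(3−1) = 2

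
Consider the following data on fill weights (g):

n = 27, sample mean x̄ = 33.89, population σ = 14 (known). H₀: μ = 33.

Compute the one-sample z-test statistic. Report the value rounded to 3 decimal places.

test statistic = 0.330

SE = σ/√n = 14/√27 = 2.6943
z = (x̄−μ₀)/SE = (33.89−33)/2.6943 = 0.3303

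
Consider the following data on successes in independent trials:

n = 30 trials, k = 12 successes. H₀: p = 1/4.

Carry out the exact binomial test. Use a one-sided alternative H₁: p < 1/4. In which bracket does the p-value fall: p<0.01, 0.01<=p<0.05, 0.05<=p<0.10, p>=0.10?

Exact binomial: n=30, k=12, p₀=1/4=0.2500
P(X≤12) from Σ C(n,i)·p₀^i·(1−p₀)^(n−i)
p-value (one-sided, H₁ less) = 0.97841
→ bracket: p>=0.10

p-value bracket: p>=0.10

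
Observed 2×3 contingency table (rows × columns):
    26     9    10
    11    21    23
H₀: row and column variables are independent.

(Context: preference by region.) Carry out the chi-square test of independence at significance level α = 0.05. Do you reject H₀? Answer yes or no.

reject H₀: yes

Row totals [45, 55], col totals [37, 30, 33], n=100
χ² = (26−16.65)²/16.65 + (9−13.50)²/13.50 + (10−14.85)²/14.85 + (11−20.35)²/20.35 + (21−16.50)²/16.50 + (23−18.15)²/18.15 = 15.1538
df = 2
p-value (upper-tail) = 0.00051
At α=0.05: p < α → reject H₀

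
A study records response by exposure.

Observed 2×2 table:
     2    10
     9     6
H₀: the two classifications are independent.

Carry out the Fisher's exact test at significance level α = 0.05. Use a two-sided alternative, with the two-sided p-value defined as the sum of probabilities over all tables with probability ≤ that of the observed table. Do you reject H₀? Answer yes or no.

reject H₀: yes

Margins: r₁=12, r₂=15, c₁=11, c₂=16, n=27
p_obs = C(12,2)·C(15,9)/C(27,11); sum pmf over tables with pmf ≤ p_obs
p-value (two-sided) = 0.04733
At α=0.05: p < α → reject H₀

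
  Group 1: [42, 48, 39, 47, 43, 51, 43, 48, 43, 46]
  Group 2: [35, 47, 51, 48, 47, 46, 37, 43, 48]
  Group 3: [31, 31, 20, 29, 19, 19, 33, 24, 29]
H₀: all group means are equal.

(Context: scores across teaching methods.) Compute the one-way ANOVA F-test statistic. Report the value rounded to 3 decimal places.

test statistic = 44.584

Group means [45.00, 44.67, 26.11], grand mean 38.821
SSB = Σnᵢ(x̄ᵢ−x̄)² = 2143.218; SSW = ΣΣ(x−x̄ᵢ)² = 600.889
MSB = 2143.218/2 = 1071.6091; MSW = 600.889/25 = 24.0356
F = MSB/MSW = 44.5843
df = (2, 25)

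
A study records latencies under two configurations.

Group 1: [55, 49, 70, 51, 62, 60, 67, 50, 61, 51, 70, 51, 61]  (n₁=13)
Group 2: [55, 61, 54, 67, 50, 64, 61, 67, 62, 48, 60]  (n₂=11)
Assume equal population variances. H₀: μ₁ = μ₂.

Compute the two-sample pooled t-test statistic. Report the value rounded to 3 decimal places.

test statistic = -0.237

x̄₁=58.308, s₁=7.674, n₁=13
x̄₂=59.000, s₂=6.434, n₂=11
s_p² = [12·7.674² + 10·6.434²]/22 = 50.9441
SE = √(s_p²·(1/13+1/11)) = 2.9240
t = (58.308−59.000)/2.9240 = -0.2368
df = 22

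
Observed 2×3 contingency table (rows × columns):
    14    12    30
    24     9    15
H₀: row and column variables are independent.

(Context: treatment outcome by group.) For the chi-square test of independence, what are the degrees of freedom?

degrees of freedom = 2

df = (r−1)(c−1) = (2−1)·(3−1) = 2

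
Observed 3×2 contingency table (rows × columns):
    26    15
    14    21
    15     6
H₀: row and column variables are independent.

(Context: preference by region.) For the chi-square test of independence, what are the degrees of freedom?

degrees of freedom = 2

df = (r−1)(c−1) = (3−1)·(2−1) = 2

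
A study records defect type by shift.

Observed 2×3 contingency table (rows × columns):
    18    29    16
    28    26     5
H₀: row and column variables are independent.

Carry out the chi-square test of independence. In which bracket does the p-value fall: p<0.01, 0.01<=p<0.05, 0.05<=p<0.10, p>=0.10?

Row totals [63, 59], col totals [46, 55, 21], n=122
χ² = (18−23.75)²/23.75 + (29−28.40)²/28.40 + (16−10.84)²/10.84 + (28−22.25)²/22.25 + (26−26.60)²/26.60 + (5−10.16)²/10.16 = 7.9769
df = 2
p-value (upper-tail) = 0.01853
→ bracket: 0.01<=p<0.05

p-value bracket: 0.01<=p<0.05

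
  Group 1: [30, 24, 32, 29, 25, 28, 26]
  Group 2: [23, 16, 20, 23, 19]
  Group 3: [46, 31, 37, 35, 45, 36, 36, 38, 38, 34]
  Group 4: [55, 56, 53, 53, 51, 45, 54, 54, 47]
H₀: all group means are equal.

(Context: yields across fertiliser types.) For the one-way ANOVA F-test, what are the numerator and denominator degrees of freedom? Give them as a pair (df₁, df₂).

degrees of freedom = [3, 27]

k = 4 groups, N = 31 total
df = (k−1, N−k) = (4−1, 31−4) = (3, 27)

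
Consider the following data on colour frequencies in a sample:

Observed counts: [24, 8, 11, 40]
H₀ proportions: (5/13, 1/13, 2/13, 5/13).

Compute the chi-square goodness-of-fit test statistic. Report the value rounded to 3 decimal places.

n = 83; E_i = n·p_i = [31.92, 6.38, 12.77, 31.92]
χ² = (24−31.92)²/31.92 + (8−6.38)²/6.38 + (11−12.77)²/12.77 + (40−31.92)²/31.92 = 4.6639
df = 3

test statistic = 4.664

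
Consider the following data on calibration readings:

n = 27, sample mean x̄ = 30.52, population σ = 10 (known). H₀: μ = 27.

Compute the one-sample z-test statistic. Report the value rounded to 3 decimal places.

SE = σ/√n = 10/√27 = 1.9245
z = (x̄−μ₀)/SE = (30.52−27)/1.9245 = 1.8290

test statistic = 1.829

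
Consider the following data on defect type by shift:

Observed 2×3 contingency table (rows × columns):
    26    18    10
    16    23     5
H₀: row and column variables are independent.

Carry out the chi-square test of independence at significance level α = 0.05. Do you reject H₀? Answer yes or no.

reject H₀: no

Row totals [54, 44], col totals [42, 41, 15], n=98
χ² = (26−23.14)²/23.14 + (18−22.59)²/22.59 + (10−8.27)²/8.27 + (16−18.86)²/18.86 + (23−18.41)²/18.41 + (5−6.73)²/6.73 = 3.6752
df = 2
p-value (upper-tail) = 0.15920
At α=0.05: p ≥ α → fail to reject H₀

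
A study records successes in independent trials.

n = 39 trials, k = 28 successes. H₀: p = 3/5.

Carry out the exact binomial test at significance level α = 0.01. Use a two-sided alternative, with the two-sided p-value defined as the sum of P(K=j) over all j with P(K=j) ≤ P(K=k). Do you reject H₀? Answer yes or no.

Exact binomial: n=39, k=28, p₀=3/5=0.6000
P(X=j) = C(n,j)·p₀^j·(1−p₀)^(n−j); p = Σ P(X=j) over j with P(X=j) ≤ P(X=28)
p-value (two-sided) = 0.14410
At α=0.01: p ≥ α → fail to reject H₀

reject H₀: no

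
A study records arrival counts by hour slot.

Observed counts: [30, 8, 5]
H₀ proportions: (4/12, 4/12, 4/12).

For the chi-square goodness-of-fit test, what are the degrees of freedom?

degrees of freedom = 2

df = k − 1 = 3 − 1 = 2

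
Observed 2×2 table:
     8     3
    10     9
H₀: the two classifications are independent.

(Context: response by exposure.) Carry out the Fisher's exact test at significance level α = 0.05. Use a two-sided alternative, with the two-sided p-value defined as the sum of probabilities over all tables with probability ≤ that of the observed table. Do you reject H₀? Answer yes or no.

Margins: r₁=11, r₂=19, c₁=18, c₂=12, n=30
p_obs = C(11,8)·C(19,10)/C(30,18); sum pmf over tables with pmf ≤ p_obs
p-value (two-sided) = 0.44248
At α=0.05: p ≥ α → fail to reject H₀

reject H₀: no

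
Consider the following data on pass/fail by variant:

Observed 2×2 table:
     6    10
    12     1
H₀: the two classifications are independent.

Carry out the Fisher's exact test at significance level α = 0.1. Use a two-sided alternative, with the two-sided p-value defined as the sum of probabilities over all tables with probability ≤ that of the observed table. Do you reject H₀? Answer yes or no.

reject H₀: yes

Margins: r₁=16, r₂=13, c₁=18, c₂=11, n=29
p_obs = C(16,6)·C(13,12)/C(29,18); sum pmf over tables with pmf ≤ p_obs
p-value (two-sided) = 0.00575
At α=0.1: p < α → reject H₀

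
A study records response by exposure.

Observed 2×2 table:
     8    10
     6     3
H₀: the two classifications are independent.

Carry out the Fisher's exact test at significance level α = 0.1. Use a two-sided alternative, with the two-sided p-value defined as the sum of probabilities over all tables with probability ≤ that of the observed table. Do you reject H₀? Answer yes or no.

Margins: r₁=18, r₂=9, c₁=14, c₂=13, n=27
p_obs = C(18,8)·C(9,6)/C(27,14); sum pmf over tables with pmf ≤ p_obs
p-value (two-sided) = 0.41971
At α=0.1: p ≥ α → fail to reject H₀

reject H₀: no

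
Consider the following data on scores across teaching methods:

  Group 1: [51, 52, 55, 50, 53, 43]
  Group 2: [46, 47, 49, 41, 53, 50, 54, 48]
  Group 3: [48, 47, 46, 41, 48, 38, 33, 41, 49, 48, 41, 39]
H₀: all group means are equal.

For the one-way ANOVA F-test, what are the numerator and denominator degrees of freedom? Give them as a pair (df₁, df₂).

k = 3 groups, N = 26 total
df = (k−1, N−k) = (3−1, 26−3) = (2, 23)

degrees of freedom = [2, 23]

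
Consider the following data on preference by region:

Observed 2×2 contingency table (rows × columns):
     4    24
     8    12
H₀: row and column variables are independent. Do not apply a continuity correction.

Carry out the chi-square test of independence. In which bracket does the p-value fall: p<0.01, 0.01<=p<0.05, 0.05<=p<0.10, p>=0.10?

Row totals [28, 20], col totals [12, 36], n=48
χ² = (4−7.00)²/7.00 + (24−21.00)²/21.00 + (8−5.00)²/5.00 + (12−15.00)²/15.00 = 4.1143
df = 1
p-value (upper-tail) = 0.04252
→ bracket: 0.01<=p<0.05

p-value bracket: 0.01<=p<0.05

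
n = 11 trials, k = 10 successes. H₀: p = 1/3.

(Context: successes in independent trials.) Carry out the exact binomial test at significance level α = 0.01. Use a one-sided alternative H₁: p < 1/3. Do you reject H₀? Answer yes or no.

reject H₀: no

Exact binomial: n=11, k=10, p₀=1/3=0.3333
P(X≤10) from Σ C(n,i)·p₀^i·(1−p₀)^(n−i)
p-value (one-sided, H₁ less) = 0.99999
At α=0.01: p ≥ α → fail to reject H₀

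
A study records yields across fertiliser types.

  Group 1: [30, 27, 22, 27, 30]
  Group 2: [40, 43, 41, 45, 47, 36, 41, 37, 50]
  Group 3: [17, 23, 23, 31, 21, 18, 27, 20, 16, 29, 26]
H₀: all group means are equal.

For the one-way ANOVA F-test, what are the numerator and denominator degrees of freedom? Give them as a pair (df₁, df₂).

k = 3 groups, N = 25 total
df = (k−1, N−k) = (3−1, 25−3) = (2, 22)

degrees of freedom = [2, 22]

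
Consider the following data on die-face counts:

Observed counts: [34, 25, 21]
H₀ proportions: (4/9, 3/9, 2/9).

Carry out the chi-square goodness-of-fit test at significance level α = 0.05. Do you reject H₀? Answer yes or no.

reject H₀: no

n = 80; E_i = n·p_i = [35.56, 26.67, 17.78]
χ² = (34−35.56)²/35.56 + (25−26.67)²/26.67 + (21−17.78)²/17.78 = 0.7562
df = 2
p-value (upper-tail) = 0.68514
At α=0.05: p ≥ α → fail to reject H₀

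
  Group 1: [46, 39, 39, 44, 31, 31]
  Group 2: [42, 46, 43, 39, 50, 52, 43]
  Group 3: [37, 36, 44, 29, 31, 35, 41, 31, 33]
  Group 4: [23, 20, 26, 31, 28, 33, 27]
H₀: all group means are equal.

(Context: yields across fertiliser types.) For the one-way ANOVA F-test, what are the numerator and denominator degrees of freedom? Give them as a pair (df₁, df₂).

k = 4 groups, N = 29 total
df = (k−1, N−k) = (4−1, 29−4) = (3, 25)

degrees of freedom = [3, 25]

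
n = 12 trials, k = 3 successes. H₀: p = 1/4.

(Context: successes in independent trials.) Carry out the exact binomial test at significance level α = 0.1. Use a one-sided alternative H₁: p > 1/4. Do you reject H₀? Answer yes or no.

Exact binomial: n=12, k=3, p₀=1/4=0.2500
P(X≥3) from Σ C(n,i)·p₀^i·(1−p₀)^(n−i)
p-value (one-sided, H₁ greater) = 0.60932
At α=0.1: p ≥ α → fail to reject H₀

reject H₀: no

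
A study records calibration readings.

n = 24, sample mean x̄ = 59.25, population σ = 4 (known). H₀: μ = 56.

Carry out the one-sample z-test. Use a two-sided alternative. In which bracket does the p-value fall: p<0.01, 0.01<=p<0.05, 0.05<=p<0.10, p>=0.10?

p-value bracket: p<0.01

SE = σ/√n = 4/√24 = 0.8165
z = (x̄−μ₀)/SE = (59.25−56)/0.8165 = 3.9804
p-value (two-sided) = 0.00007
→ bracket: p<0.01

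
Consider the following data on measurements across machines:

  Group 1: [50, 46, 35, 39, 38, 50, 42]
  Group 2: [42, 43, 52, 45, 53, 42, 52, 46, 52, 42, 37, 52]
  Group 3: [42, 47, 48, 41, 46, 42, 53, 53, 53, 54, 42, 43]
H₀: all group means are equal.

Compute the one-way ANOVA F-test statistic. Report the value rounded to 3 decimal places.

test statistic = 1.414

Group means [42.86, 46.50, 47.00], grand mean 45.871
SSB = Σnᵢ(x̄ᵢ−x̄)² = 83.627; SSW = ΣΣ(x−x̄ᵢ)² = 827.857
MSB = 83.627/2 = 41.8134; MSW = 827.857/28 = 29.5663
F = MSB/MSW = 1.4142
df = (2, 28)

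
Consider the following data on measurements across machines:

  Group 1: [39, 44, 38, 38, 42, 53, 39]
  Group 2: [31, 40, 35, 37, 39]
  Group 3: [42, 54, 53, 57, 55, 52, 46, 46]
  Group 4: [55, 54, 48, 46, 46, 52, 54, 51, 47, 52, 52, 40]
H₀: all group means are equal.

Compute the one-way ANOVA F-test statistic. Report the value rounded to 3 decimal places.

Group means [41.86, 36.40, 50.62, 49.75], grand mean 46.156
SSB = Σnᵢ(x̄ᵢ−x̄)² = 920.037; SSW = ΣΣ(x−x̄ᵢ)² = 636.182
MSB = 920.037/3 = 306.6789; MSW = 636.182/28 = 22.7208
F = MSB/MSW = 13.4977
df = (3, 28)

test statistic = 13.498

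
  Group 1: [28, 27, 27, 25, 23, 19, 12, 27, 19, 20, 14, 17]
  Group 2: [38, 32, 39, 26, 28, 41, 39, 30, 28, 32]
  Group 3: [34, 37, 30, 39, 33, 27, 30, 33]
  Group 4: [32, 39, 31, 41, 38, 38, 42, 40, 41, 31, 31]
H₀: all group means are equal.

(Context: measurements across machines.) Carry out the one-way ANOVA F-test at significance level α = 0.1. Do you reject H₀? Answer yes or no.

reject H₀: yes

Group means [21.50, 33.30, 32.88, 36.73], grand mean 30.683
SSB = Σnᵢ(x̄ᵢ−x̄)² = 1520.721; SSW = ΣΣ(x−x̄ᵢ)² = 910.157
MSB = 1520.721/3 = 506.9071; MSW = 910.157/37 = 24.5988
F = MSB/MSW = 20.6070
df = (3, 37)
p-value (upper-tail) = 0.00000
At α=0.1: p < α → reject H₀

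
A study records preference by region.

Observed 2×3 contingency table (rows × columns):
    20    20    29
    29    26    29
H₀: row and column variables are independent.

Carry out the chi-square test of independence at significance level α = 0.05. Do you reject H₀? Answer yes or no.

reject H₀: no

Row totals [69, 84], col totals [49, 46, 58], n=153
χ² = (20−22.10)²/22.10 + (20−20.75)²/20.75 + (29−26.16)²/26.16 + (29−26.90)²/26.90 + (26−25.25)²/25.25 + (29−31.84)²/31.84 = 0.9744
df = 2
p-value (upper-tail) = 0.61433
At α=0.05: p ≥ α → fail to reject H₀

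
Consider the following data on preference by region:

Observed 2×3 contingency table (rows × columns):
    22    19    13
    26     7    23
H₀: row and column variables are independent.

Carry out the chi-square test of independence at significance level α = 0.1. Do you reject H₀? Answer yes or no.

Row totals [54, 56], col totals [48, 26, 36], n=110
χ² = (22−23.56)²/23.56 + (19−12.76)²/12.76 + (13−17.67)²/17.67 + (26−24.44)²/24.44 + (7−13.24)²/13.24 + (23−18.33)²/18.33 = 8.6161
df = 2
p-value (upper-tail) = 0.01346
At α=0.1: p < α → reject H₀

reject H₀: yes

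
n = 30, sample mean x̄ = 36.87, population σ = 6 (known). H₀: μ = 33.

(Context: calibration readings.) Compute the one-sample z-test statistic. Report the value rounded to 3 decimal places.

SE = σ/√n = 6/√30 = 1.0954
z = (x̄−μ₀)/SE = (36.87−33)/1.0954 = 3.5328

test statistic = 3.533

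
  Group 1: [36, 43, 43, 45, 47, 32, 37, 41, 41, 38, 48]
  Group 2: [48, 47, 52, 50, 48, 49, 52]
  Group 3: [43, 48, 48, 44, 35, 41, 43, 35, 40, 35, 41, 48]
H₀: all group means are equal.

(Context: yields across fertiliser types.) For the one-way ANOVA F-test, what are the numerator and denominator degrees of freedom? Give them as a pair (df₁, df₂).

degrees of freedom = [2, 27]

k = 3 groups, N = 30 total
df = (k−1, N−k) = (3−1, 30−3) = (2, 27)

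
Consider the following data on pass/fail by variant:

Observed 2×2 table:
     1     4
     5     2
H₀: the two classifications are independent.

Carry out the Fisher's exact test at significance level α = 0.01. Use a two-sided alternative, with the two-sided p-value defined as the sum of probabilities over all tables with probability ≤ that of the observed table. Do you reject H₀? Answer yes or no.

reject H₀: no

Margins: r₁=5, r₂=7, c₁=6, c₂=6, n=12
p_obs = C(5,1)·C(7,5)/C(12,6); sum pmf over tables with pmf ≤ p_obs
p-value (two-sided) = 0.24242
At α=0.01: p ≥ α → fail to reject H₀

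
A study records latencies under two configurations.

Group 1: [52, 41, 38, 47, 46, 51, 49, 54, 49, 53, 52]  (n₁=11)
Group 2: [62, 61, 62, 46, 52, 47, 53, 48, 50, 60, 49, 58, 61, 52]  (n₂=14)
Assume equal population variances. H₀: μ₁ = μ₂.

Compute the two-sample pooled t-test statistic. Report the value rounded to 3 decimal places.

test statistic = -2.637

x̄₁=48.364, s₁=5.065, n₁=11
x̄₂=54.357, s₂=6.046, n₂=14
s_p² = [10·5.065² + 13·6.046²]/23 = 31.8156
SE = √(s_p²·(1/11+1/14)) = 2.2726
t = (48.364−54.357)/2.2726 = -2.6372
df = 23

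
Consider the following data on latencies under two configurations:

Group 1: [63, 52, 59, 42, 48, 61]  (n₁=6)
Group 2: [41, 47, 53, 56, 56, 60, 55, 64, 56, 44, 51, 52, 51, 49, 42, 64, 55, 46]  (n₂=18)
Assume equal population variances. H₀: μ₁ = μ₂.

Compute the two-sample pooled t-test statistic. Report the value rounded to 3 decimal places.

test statistic = 0.547

x̄₁=54.167, s₁=8.232, n₁=6
x̄₂=52.333, s₂=6.748, n₂=18
s_p² = [5·8.232² + 17·6.748²]/22 = 50.5833
SE = √(s_p²·(1/6+1/18)) = 3.3527
t = (54.167−52.333)/3.3527 = 0.5468
df = 22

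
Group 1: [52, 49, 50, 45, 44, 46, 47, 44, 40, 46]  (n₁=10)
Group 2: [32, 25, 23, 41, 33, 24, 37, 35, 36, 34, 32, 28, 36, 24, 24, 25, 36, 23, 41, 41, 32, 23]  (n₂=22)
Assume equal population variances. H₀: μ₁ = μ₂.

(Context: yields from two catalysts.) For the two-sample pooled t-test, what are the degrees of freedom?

df = n₁ + n₂ − 2 = 10 + 22 − 2 = 30

degrees of freedom = 30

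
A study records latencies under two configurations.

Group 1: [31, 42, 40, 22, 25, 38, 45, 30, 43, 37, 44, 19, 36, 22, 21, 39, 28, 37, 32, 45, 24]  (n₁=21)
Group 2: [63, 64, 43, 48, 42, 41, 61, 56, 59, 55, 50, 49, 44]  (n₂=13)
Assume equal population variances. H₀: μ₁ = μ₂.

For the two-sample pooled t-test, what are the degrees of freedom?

df = n₁ + n₂ − 2 = 21 + 13 − 2 = 32

degrees of freedom = 32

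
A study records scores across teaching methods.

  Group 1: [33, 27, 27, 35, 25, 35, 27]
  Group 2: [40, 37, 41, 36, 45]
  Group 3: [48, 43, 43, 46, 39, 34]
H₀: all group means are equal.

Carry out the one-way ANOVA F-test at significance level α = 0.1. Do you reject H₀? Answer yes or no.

Group means [29.86, 39.80, 42.17], grand mean 36.722
SSB = Σnᵢ(x̄ᵢ−x̄)² = 555.121; SSW = ΣΣ(x−x̄ᵢ)² = 288.490
MSB = 555.121/2 = 277.5603; MSW = 288.490/15 = 19.2327
F = MSB/MSW = 14.4317
df = (2, 15)
p-value (upper-tail) = 0.00032
At α=0.1: p < α → reject H₀

reject H₀: yes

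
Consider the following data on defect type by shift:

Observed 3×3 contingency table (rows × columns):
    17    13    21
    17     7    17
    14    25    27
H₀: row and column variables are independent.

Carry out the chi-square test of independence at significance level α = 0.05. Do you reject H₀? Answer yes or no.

reject H₀: no

Row totals [51, 41, 66], col totals [48, 45, 65], n=158
χ² = (17−15.49)²/15.49 + (13−14.53)²/14.53 + (21−20.98)²/20.98 + (17−12.46)²/12.46 + (7−11.68)²/11.68 + (17−16.87)²/16.87 + (14−20.05)²/20.05 + (25−18.80)²/18.80 + (27−27.15)²/27.15 = 7.7124
df = 4
p-value (upper-tail) = 0.10270
At α=0.05: p ≥ α → fail to reject H₀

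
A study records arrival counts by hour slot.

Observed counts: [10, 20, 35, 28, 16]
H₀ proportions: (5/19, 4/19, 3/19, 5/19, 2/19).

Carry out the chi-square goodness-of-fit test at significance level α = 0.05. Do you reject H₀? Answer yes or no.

n = 109; E_i = n·p_i = [28.68, 22.95, 17.21, 28.68, 11.47]
χ² = (10−28.68)²/28.68 + (20−22.95)²/22.95 + (35−17.21)²/17.21 + (28−28.68)²/28.68 + (16−11.47)²/11.47 = 32.7388
df = 4
p-value (upper-tail) = 0.00000
At α=0.05: p < α → reject H₀

reject H₀: yes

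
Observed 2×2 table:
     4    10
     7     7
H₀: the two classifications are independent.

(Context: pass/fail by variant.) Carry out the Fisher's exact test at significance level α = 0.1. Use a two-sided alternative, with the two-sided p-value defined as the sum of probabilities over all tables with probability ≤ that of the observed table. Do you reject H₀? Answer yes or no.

reject H₀: no

Margins: r₁=14, r₂=14, c₁=11, c₂=17, n=28
p_obs = C(14,4)·C(14,7)/C(28,11); sum pmf over tables with pmf ≤ p_obs
p-value (two-sided) = 0.44007
At α=0.1: p ≥ α → fail to reject H₀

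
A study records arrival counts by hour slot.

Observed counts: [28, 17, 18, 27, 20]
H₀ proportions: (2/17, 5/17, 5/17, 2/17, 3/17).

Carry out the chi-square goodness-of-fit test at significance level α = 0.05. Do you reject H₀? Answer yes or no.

n = 110; E_i = n·p_i = [12.94, 32.35, 32.35, 12.94, 19.41]
χ² = (28−12.94)²/12.94 + (17−32.35)²/32.35 + (18−32.35)²/32.35 + (27−12.94)²/12.94 + (20−19.41)²/19.41 = 46.4670
df = 4
p-value (upper-tail) = 0.00000
At α=0.05: p < α → reject H₀

reject H₀: yes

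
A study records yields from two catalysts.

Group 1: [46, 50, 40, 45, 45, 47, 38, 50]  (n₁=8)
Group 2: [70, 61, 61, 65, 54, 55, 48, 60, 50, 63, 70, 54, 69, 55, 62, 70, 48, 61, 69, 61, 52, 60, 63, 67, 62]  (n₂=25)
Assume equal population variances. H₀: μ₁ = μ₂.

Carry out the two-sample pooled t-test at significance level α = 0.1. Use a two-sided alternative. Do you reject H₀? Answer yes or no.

reject H₀: yes

x̄₁=45.125, s₁=4.291, n₁=8
x̄₂=60.400, s₂=6.880, n₂=25
s_p² = [7·4.291² + 24·6.880²]/31 = 40.8024
SE = √(s_p²·(1/8+1/25)) = 2.5947
t = (45.125−60.400)/2.5947 = -5.8870
df = 31
p-value (two-sided) = 0.00000
At α=0.1: p < α → reject H₀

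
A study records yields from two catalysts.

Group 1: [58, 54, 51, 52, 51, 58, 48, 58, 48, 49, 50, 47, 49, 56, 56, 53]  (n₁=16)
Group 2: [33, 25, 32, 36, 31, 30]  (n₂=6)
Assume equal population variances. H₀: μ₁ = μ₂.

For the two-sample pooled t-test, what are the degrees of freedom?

df = n₁ + n₂ − 2 = 16 + 6 − 2 = 20

degrees of freedom = 20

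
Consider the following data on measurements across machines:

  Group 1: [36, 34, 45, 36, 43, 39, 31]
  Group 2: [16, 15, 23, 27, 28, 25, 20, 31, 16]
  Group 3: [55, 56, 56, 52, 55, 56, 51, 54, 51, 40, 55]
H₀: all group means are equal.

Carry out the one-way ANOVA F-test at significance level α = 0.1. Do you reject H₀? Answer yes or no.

reject H₀: yes

Group means [37.71, 22.33, 52.82], grand mean 38.741
SSB = Σnᵢ(x̄ᵢ−x̄)² = 4610.120; SSW = ΣΣ(x−x̄ᵢ)² = 641.065
MSB = 4610.120/2 = 2305.0601; MSW = 641.065/24 = 26.7110
F = MSB/MSW = 86.2962
df = (2, 24)
p-value (upper-tail) = 0.00000
At α=0.1: p < α → reject H₀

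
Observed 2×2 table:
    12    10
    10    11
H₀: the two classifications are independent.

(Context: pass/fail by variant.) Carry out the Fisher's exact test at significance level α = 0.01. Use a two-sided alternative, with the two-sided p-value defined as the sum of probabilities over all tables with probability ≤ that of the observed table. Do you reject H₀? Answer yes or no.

reject H₀: no

Margins: r₁=22, r₂=21, c₁=22, c₂=21, n=43
p_obs = C(22,12)·C(21,10)/C(43,22); sum pmf over tables with pmf ≤ p_obs
p-value (two-sided) = 0.76349
At α=0.01: p ≥ α → fail to reject H₀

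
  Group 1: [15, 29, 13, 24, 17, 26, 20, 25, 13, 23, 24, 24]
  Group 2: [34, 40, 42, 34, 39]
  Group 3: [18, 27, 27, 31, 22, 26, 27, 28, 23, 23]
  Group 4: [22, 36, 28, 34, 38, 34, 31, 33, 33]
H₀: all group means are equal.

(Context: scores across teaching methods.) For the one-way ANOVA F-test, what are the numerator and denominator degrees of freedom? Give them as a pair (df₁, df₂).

k = 4 groups, N = 36 total
df = (k−1, N−k) = (4−1, 36−4) = (3, 32)

degrees of freedom = [3, 32]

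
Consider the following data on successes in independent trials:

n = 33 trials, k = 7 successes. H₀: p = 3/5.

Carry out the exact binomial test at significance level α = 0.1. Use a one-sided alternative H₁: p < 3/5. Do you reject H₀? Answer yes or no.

Exact binomial: n=33, k=7, p₀=3/5=0.6000
P(X≤7) from Σ C(n,i)·p₀^i·(1−p₀)^(n−i)
p-value (one-sided, H₁ less) = 0.00001
At α=0.1: p < α → reject H₀

reject H₀: yes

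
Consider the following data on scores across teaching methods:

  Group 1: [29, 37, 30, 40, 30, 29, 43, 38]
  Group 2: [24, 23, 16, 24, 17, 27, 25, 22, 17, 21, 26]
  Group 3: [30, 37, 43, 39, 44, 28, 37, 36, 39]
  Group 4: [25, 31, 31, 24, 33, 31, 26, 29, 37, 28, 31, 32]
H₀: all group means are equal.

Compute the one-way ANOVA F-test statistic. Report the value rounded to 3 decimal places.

Group means [34.50, 22.00, 37.00, 29.83], grand mean 30.225
SSB = Σnᵢ(x̄ᵢ−x̄)² = 1305.308; SSW = ΣΣ(x−x̄ᵢ)² = 739.667
MSB = 1305.308/3 = 435.1028; MSW = 739.667/36 = 20.5463
F = MSB/MSW = 21.1767
df = (3, 36)

test statistic = 21.177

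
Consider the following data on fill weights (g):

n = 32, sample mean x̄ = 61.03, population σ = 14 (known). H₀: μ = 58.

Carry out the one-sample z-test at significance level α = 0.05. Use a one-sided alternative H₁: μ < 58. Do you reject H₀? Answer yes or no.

SE = σ/√n = 14/√32 = 2.4749
z = (x̄−μ₀)/SE = (61.03−58)/2.4749 = 1.2243
p-value (one-sided, H₁ less) = 0.88958
At α=0.05: p ≥ α → fail to reject H₀

reject H₀: no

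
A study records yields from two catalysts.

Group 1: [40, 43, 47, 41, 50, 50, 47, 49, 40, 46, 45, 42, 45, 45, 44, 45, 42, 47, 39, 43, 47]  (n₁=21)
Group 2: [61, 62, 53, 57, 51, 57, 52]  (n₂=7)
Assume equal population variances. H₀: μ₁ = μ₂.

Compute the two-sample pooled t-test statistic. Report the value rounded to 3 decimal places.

test statistic = -7.505

x̄₁=44.619, s₁=3.232, n₁=21
x̄₂=56.143, s₂=4.337, n₂=7
s_p² = [20·3.232² + 6·4.337²]/26 = 12.3773
SE = √(s_p²·(1/21+1/7)) = 1.5354
t = (44.619−56.143)/1.5354 = -7.5052
df = 26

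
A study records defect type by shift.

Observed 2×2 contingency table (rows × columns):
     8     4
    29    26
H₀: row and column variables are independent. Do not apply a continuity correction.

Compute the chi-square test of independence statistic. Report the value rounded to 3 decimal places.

test statistic = 0.774

Row totals [12, 55], col totals [37, 30], n=67
χ² = (8−6.63)²/6.63 + (4−5.37)²/5.37 + (29−30.37)²/30.37 + (26−24.63)²/24.63 = 0.7741
df = 1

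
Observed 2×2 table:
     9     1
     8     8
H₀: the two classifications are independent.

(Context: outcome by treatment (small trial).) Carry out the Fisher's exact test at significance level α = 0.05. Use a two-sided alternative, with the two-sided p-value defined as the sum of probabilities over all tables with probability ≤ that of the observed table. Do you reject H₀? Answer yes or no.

Margins: r₁=10, r₂=16, c₁=17, c₂=9, n=26
p_obs = C(10,9)·C(16,8)/C(26,17); sum pmf over tables with pmf ≤ p_obs
p-value (two-sided) = 0.08733
At α=0.05: p ≥ α → fail to reject H₀

reject H₀: no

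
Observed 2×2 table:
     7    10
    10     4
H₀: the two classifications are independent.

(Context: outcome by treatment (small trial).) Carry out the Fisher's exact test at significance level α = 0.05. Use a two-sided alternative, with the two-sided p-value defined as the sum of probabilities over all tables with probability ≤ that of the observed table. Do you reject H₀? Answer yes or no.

reject H₀: no

Margins: r₁=17, r₂=14, c₁=17, c₂=14, n=31
p_obs = C(17,7)·C(14,10)/C(31,17); sum pmf over tables with pmf ≤ p_obs
p-value (two-sided) = 0.14933
At α=0.05: p ≥ α → fail to reject H₀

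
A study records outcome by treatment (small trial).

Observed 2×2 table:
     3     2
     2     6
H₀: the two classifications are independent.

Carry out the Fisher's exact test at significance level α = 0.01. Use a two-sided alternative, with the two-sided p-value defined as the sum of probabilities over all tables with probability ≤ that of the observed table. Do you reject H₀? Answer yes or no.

reject H₀: no

Margins: r₁=5, r₂=8, c₁=5, c₂=8, n=13
p_obs = C(5,3)·C(8,2)/C(13,5); sum pmf over tables with pmf ≤ p_obs
p-value (two-sided) = 0.29293
At α=0.01: p ≥ α → fail to reject H₀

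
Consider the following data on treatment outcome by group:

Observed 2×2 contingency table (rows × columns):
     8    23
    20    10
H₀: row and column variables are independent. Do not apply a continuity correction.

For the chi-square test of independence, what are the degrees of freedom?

df = (r−1)(c−1) = (2−1)·(2−1) = 1

degrees of freedom = 1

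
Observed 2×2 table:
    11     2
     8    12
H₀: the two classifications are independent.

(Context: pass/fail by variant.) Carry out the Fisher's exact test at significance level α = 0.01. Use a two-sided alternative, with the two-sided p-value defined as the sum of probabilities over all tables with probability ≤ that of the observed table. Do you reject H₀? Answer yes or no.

Margins: r₁=13, r₂=20, c₁=19, c₂=14, n=33
p_obs = C(13,11)·C(20,8)/C(33,19); sum pmf over tables with pmf ≤ p_obs
p-value (two-sided) = 0.01508
At α=0.01: p ≥ α → fail to reject H₀

reject H₀: no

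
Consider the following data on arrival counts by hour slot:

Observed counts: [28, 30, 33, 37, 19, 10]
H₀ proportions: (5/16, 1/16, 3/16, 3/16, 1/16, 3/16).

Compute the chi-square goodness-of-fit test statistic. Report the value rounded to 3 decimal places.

test statistic = 74.385

n = 157; E_i = n·p_i = [49.06, 9.81, 29.44, 29.44, 9.81, 29.44]
χ² = (28−49.06)²/49.06 + (30−9.81)²/9.81 + (33−29.44)²/29.44 + (37−29.44)²/29.44 + (19−9.81)²/9.81 + (10−29.44)²/29.44 = 74.3851
df = 5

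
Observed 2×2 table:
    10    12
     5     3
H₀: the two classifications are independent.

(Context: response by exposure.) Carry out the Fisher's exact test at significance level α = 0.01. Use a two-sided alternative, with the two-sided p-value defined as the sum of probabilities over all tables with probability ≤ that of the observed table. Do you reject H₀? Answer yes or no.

Margins: r₁=22, r₂=8, c₁=15, c₂=15, n=30
p_obs = C(22,10)·C(8,5)/C(30,15); sum pmf over tables with pmf ≤ p_obs
p-value (two-sided) = 0.68166
At α=0.01: p ≥ α → fail to reject H₀

reject H₀: no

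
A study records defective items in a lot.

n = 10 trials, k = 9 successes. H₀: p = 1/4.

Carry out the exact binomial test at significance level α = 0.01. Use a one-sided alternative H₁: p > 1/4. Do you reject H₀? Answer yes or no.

Exact binomial: n=10, k=9, p₀=1/4=0.2500
P(X≥9) from Σ C(n,i)·p₀^i·(1−p₀)^(n−i)
p-value (one-sided, H₁ greater) = 0.00003
At α=0.01: p < α → reject H₀

reject H₀: yes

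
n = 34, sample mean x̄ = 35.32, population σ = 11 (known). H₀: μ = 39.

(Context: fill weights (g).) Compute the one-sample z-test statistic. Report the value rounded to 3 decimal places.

test statistic = -1.951

SE = σ/√n = 11/√34 = 1.8865
z = (x̄−μ₀)/SE = (35.32−39)/1.8865 = -1.9507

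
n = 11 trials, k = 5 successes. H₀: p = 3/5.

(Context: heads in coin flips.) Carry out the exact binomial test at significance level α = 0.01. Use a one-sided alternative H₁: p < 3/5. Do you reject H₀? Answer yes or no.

reject H₀: no

Exact binomial: n=11, k=5, p₀=3/5=0.6000
P(X≤5) from Σ C(n,i)·p₀^i·(1−p₀)^(n−i)
p-value (one-sided, H₁ less) = 0.24650
At α=0.01: p ≥ α → fail to reject H₀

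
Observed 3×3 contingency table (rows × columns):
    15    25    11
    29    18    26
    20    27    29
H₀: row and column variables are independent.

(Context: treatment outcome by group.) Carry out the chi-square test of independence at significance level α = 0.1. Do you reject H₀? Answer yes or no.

Row totals [51, 73, 76], col totals [64, 70, 66], n=200
χ² = (15−16.32)²/16.32 + (25−17.85)²/17.85 + (11−16.83)²/16.83 + (29−23.36)²/23.36 + (18−25.55)²/25.55 + (26−24.09)²/24.09 + (20−24.32)²/24.32 + (27−26.60)²/26.60 + (29−25.08)²/25.08 = 10.1206
df = 4
p-value (upper-tail) = 0.03845
At α=0.1: p < α → reject H₀

reject H₀: yes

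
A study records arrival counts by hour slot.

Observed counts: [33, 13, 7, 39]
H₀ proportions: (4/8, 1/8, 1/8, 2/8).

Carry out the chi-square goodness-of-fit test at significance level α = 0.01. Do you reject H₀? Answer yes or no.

reject H₀: yes

n = 92; E_i = n·p_i = [46.00, 11.50, 11.50, 23.00]
χ² = (33−46.00)²/46.00 + (13−11.50)²/11.50 + (7−11.50)²/11.50 + (39−23.00)²/23.00 = 16.7609
df = 3
p-value (upper-tail) = 0.00079
At α=0.01: p < α → reject H₀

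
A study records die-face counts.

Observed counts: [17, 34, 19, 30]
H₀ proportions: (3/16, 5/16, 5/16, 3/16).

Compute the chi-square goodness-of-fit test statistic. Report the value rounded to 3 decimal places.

test statistic = 11.957

n = 100; E_i = n·p_i = [18.75, 31.25, 31.25, 18.75]
χ² = (17−18.75)²/18.75 + (34−31.25)²/31.25 + (19−31.25)²/31.25 + (30−18.75)²/18.75 = 11.9573
df = 3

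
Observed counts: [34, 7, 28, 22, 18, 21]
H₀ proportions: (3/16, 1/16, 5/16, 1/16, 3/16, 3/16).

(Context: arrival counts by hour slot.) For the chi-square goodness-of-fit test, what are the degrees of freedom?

degrees of freedom = 5

df = k − 1 = 6 − 1 = 5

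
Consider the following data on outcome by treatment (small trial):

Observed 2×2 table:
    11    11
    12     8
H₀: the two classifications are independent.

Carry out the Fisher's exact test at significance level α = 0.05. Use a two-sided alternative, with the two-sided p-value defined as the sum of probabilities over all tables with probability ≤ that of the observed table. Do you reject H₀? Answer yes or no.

Margins: r₁=22, r₂=20, c₁=23, c₂=19, n=42
p_obs = C(22,11)·C(20,12)/C(42,23); sum pmf over tables with pmf ≤ p_obs
p-value (two-sided) = 0.55120
At α=0.05: p ≥ α → fail to reject H₀

reject H₀: no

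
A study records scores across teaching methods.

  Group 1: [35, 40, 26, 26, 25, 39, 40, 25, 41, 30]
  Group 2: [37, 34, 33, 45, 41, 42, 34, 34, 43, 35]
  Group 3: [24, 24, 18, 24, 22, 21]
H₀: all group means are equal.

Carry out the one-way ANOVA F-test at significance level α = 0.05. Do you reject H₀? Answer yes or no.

Group means [32.70, 37.80, 22.17], grand mean 32.231
SSB = Σnᵢ(x̄ᵢ−x̄)² = 920.082; SSW = ΣΣ(x−x̄ᵢ)² = 646.533
MSB = 920.082/2 = 460.0410; MSW = 646.533/23 = 28.1101
F = MSB/MSW = 16.3657
df = (2, 23)
p-value (upper-tail) = 0.00004
At α=0.05: p < α → reject H₀

reject H₀: yes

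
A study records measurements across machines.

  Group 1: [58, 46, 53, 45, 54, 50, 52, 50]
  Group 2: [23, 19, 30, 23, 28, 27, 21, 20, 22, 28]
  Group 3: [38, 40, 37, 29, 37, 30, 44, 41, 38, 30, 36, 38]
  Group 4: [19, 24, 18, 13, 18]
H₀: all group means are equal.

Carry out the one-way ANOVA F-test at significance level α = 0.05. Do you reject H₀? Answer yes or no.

Group means [51.00, 24.10, 36.50, 18.40], grand mean 33.686
SSB = Σnᵢ(x̄ᵢ−x̄)² = 4580.443; SSW = ΣΣ(x−x̄ᵢ)² = 557.100
MSB = 4580.443/3 = 1526.8143; MSW = 557.100/31 = 17.9710
F = MSB/MSW = 84.9600
df = (3, 31)
p-value (upper-tail) = 0.00000
At α=0.05: p < α → reject H₀

reject H₀: yes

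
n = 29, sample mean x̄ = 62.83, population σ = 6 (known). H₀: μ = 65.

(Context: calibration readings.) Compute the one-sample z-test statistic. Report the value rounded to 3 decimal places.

test statistic = -1.948

SE = σ/√n = 6/√29 = 1.1142
z = (x̄−μ₀)/SE = (62.83−65)/1.1142 = -1.9476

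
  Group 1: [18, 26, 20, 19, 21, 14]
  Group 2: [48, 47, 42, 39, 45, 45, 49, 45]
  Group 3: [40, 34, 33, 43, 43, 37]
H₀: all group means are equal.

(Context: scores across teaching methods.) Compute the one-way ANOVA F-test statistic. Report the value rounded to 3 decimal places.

test statistic = 78.365

Group means [19.67, 45.00, 38.33], grand mean 35.400
SSB = Σnᵢ(x̄ᵢ−x̄)² = 2274.133; SSW = ΣΣ(x−x̄ᵢ)² = 246.667
MSB = 2274.133/2 = 1137.0667; MSW = 246.667/17 = 14.5098
F = MSB/MSW = 78.3654
df = (2, 17)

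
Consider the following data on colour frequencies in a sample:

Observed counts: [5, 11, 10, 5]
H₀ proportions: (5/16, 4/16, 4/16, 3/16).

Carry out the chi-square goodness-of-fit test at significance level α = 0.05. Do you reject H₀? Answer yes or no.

reject H₀: no

n = 31; E_i = n·p_i = [9.69, 7.75, 7.75, 5.81]
χ² = (5−9.69)²/9.69 + (11−7.75)²/7.75 + (10−7.75)²/7.75 + (5−5.81)²/5.81 = 4.3978
df = 3
p-value (upper-tail) = 0.22158
At α=0.05: p ≥ α → fail to reject H₀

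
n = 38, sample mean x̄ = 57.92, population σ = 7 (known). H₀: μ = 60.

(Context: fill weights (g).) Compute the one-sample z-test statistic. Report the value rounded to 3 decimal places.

test statistic = -1.832

SE = σ/√n = 7/√38 = 1.1355
z = (x̄−μ₀)/SE = (57.92−60)/1.1355 = -1.8317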